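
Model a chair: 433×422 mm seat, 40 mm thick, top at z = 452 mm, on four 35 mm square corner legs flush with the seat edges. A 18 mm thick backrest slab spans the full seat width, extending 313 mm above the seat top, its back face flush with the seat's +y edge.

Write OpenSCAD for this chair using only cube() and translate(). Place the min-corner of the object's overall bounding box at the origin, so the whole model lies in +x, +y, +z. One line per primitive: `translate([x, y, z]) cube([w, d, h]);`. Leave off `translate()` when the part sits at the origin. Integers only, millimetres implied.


// leg_h = 452 - 40 = 412
translate([0, 0, 412]) cube([433, 422, 40]);
cube([35, 35, 412]);
translate([398, 0, 0]) cube([35, 35, 412]);
translate([0, 387, 0]) cube([35, 35, 412]);
translate([398, 387, 0]) cube([35, 35, 412]);
translate([0, 404, 452]) cube([433, 18, 313]);


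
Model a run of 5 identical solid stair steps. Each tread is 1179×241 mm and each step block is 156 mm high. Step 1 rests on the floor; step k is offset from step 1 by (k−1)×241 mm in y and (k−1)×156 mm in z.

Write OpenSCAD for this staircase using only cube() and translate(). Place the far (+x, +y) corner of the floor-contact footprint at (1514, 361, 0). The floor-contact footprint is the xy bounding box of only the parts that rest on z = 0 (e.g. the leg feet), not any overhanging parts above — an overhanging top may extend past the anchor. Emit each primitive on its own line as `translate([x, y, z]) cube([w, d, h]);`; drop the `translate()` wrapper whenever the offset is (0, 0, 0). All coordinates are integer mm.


translate([335, 120, 0]) cube([1179, 241, 156]);
translate([335, 361, 156]) cube([1179, 241, 156]);
translate([335, 602, 312]) cube([1179, 241, 156]);
translate([335, 843, 468]) cube([1179, 241, 156]);
translate([335, 1084, 624]) cube([1179, 241, 156]);


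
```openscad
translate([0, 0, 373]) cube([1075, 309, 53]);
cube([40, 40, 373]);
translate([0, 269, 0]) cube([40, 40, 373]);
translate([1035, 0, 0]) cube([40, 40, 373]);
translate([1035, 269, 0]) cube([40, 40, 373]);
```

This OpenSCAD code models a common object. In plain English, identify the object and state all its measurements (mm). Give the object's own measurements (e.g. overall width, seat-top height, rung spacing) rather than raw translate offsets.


A long wooden bench with a 1075 mm (x) × 309 mm (y) seat, 53 mm thick, its top surface 426 mm above the floor. Four 40 mm square legs at the seat corners, flush with the edges, run from z = 0 to the seat underside.


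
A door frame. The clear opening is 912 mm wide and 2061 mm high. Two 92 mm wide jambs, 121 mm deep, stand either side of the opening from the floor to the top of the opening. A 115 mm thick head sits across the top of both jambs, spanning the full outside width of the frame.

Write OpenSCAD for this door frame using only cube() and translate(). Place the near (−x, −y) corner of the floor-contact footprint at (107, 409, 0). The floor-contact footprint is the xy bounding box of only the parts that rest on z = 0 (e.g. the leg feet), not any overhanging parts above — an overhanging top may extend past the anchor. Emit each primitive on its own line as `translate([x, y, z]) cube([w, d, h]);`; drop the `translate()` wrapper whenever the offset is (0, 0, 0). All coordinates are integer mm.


translate([107, 409, 0]) cube([92, 121, 2061]);
translate([1111, 409, 0]) cube([92, 121, 2061]);
translate([107, 409, 2061]) cube([1096, 121, 115]);


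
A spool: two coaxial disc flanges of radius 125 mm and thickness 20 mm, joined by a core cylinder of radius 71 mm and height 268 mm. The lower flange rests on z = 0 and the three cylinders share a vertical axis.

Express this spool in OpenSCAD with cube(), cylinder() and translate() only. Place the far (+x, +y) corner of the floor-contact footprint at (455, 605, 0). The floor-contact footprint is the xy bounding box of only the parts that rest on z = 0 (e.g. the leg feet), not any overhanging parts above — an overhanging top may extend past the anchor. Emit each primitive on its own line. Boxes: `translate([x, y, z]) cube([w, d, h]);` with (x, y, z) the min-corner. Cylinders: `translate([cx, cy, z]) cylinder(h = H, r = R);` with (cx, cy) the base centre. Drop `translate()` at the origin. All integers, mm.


translate([330, 480, 0]) cylinder(h = 20, r = 125);
translate([330, 480, 20]) cylinder(h = 268, r = 71);
translate([330, 480, 288]) cylinder(h = 20, r = 125);


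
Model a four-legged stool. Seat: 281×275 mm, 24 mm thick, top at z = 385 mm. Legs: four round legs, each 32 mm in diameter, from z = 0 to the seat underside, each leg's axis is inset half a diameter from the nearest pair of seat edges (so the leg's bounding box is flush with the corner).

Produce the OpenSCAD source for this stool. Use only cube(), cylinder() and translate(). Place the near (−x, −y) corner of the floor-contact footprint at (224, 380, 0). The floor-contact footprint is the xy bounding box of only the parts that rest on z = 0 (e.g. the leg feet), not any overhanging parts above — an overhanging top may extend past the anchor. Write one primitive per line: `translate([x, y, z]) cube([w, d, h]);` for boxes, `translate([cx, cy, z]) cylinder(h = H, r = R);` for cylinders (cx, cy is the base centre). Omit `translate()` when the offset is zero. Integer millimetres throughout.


translate([224, 380, 361]) cube([281, 275, 24]);
translate([240, 396, 0]) cylinder(h = 361, r = 16);
translate([489, 396, 0]) cylinder(h = 361, r = 16);
translate([240, 639, 0]) cylinder(h = 361, r = 16);
translate([489, 639, 0]) cylinder(h = 361, r = 16);


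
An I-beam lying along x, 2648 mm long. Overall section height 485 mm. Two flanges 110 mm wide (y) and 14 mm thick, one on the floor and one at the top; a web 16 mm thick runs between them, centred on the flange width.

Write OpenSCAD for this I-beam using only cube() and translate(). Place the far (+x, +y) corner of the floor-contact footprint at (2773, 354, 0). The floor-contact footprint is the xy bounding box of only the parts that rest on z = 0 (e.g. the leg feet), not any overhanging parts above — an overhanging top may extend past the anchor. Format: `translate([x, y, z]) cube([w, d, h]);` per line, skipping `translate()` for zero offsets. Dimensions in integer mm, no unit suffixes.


translate([125, 244, 0]) cube([2648, 110, 14]);
translate([125, 291, 14]) cube([2648, 16, 457]);
translate([125, 244, 471]) cube([2648, 110, 14]);


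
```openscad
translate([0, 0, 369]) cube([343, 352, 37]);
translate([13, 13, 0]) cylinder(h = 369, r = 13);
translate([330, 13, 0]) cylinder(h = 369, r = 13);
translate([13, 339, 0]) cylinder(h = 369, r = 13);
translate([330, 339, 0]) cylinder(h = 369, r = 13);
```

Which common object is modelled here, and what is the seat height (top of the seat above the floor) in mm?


A stool. The seat height is 406 mm.

A 343×352×37 slab at z = 369 on four corner cylinders — a stool. The seat top is 369 + 37 = 406 mm.


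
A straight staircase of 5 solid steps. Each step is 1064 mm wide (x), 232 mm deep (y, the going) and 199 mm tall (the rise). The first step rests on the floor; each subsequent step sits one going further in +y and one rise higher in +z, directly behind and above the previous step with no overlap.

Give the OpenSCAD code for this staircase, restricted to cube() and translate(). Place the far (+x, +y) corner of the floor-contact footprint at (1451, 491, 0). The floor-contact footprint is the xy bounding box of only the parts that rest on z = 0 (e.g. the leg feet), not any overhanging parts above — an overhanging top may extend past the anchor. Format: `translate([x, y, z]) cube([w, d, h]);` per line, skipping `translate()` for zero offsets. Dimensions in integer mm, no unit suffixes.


translate([387, 259, 0]) cube([1064, 232, 199]);
translate([387, 491, 199]) cube([1064, 232, 199]);
translate([387, 723, 398]) cube([1064, 232, 199]);
translate([387, 955, 597]) cube([1064, 232, 199]);
translate([387, 1187, 796]) cube([1064, 232, 199]);


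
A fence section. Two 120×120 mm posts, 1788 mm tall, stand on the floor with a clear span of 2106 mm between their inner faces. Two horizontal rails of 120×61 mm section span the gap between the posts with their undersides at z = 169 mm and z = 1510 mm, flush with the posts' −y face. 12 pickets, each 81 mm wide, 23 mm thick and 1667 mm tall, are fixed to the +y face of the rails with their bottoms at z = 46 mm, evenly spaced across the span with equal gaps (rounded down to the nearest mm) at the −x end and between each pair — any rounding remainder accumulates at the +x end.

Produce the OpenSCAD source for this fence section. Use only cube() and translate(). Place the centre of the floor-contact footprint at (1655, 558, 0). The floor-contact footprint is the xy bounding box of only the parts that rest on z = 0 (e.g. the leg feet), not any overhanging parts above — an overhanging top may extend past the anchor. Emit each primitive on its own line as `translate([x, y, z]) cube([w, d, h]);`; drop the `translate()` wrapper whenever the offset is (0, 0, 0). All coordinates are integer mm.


translate([482, 498, 0]) cube([120, 120, 1788]);
translate([2708, 498, 0]) cube([120, 120, 1788]);
translate([602, 498, 169]) cube([2106, 120, 61]);
translate([602, 498, 1510]) cube([2106, 120, 61]);
translate([689, 618, 46]) cube([81, 23, 1667]);
translate([857, 618, 46]) cube([81, 23, 1667]);
translate([1025, 618, 46]) cube([81, 23, 1667]);
translate([1193, 618, 46]) cube([81, 23, 1667]);
translate([1361, 618, 46]) cube([81, 23, 1667]);
translate([1529, 618, 46]) cube([81, 23, 1667]);
translate([1697, 618, 46]) cube([81, 23, 1667]);
translate([1865, 618, 46]) cube([81, 23, 1667]);
translate([2033, 618, 46]) cube([81, 23, 1667]);
translate([2201, 618, 46]) cube([81, 23, 1667]);
translate([2369, 618, 46]) cube([81, 23, 1667]);
translate([2537, 618, 46]) cube([81, 23, 1667]);


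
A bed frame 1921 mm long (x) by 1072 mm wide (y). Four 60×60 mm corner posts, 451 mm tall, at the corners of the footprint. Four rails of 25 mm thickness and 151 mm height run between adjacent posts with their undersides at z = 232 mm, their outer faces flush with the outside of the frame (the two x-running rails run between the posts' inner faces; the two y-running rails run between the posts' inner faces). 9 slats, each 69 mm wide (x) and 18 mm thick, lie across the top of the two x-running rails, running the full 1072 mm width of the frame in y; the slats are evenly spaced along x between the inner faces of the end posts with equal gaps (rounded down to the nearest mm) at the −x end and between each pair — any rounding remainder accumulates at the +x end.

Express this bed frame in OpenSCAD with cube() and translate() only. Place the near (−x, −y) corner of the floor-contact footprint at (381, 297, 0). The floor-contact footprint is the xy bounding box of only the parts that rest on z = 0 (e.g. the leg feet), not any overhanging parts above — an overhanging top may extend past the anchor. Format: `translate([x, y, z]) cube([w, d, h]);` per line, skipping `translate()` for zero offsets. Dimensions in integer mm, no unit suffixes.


translate([381, 297, 0]) cube([60, 60, 451]);
translate([381, 1309, 0]) cube([60, 60, 451]);
translate([2242, 297, 0]) cube([60, 60, 451]);
translate([2242, 1309, 0]) cube([60, 60, 451]);
translate([441, 297, 232]) cube([1801, 25, 151]);
translate([441, 1344, 232]) cube([1801, 25, 151]);
translate([381, 357, 232]) cube([25, 952, 151]);
translate([2277, 357, 232]) cube([25, 952, 151]);
translate([559, 297, 383]) cube([69, 1072, 18]);
translate([746, 297, 383]) cube([69, 1072, 18]);
translate([933, 297, 383]) cube([69, 1072, 18]);
translate([1120, 297, 383]) cube([69, 1072, 18]);
translate([1307, 297, 383]) cube([69, 1072, 18]);
translate([1494, 297, 383]) cube([69, 1072, 18]);
translate([1681, 297, 383]) cube([69, 1072, 18]);
translate([1868, 297, 383]) cube([69, 1072, 18]);
translate([2055, 297, 383]) cube([69, 1072, 18]);


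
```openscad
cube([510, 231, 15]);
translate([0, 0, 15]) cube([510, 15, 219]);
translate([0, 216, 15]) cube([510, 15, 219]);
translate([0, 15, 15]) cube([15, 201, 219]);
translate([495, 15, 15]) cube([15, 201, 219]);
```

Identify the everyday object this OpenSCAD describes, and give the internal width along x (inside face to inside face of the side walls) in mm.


An open box. The internal width is 480 mm.

A 510×231 base slab with four walls standing on it — an open box. The base is 510 mm wide and the walls are 15 mm thick, so the internal width is 510 − 2 × 15 = 480 mm.


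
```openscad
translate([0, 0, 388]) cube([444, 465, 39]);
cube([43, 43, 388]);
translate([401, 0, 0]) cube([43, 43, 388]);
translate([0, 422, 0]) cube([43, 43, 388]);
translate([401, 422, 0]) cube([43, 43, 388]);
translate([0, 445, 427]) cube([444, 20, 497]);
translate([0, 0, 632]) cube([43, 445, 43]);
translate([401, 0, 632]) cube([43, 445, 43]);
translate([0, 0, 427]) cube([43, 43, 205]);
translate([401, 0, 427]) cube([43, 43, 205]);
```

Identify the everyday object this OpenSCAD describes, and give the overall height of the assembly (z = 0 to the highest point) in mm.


A chair. The overall height is 924 mm.

A slab on four corner posts with a tall panel at the back — a chair. The seat slab sits at z = 388 with thickness 39, and the 497 mm backrest starts at the seat top, so the overall height is 388 + 39 + 497 = 924 mm.


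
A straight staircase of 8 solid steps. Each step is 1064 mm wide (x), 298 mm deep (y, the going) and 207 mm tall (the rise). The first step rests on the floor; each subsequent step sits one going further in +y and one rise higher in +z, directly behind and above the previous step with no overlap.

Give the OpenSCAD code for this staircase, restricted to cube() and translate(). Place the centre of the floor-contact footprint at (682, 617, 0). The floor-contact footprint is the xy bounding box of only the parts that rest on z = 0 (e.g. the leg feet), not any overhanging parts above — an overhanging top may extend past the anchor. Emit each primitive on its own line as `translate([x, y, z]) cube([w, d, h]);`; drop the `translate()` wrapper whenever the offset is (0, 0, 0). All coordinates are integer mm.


translate([150, 468, 0]) cube([1064, 298, 207]);
translate([150, 766, 207]) cube([1064, 298, 207]);
translate([150, 1064, 414]) cube([1064, 298, 207]);
translate([150, 1362, 621]) cube([1064, 298, 207]);
translate([150, 1660, 828]) cube([1064, 298, 207]);
translate([150, 1958, 1035]) cube([1064, 298, 207]);
translate([150, 2256, 1242]) cube([1064, 298, 207]);
translate([150, 2554, 1449]) cube([1064, 298, 207]);


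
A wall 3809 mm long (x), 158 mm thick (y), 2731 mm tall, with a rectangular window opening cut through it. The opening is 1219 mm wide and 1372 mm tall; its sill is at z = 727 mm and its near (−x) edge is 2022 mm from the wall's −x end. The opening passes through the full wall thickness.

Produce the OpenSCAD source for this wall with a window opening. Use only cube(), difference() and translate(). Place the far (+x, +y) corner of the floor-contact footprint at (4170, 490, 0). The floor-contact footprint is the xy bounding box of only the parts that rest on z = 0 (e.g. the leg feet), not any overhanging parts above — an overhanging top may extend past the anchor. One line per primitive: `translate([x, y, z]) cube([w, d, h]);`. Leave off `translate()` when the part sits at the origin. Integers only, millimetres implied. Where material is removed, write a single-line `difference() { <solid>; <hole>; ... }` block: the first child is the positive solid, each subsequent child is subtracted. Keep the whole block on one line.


difference() { translate([361, 332, 0]) cube([3809, 158, 2731]); translate([2383, 332, 727]) cube([1219, 158, 1372]); }


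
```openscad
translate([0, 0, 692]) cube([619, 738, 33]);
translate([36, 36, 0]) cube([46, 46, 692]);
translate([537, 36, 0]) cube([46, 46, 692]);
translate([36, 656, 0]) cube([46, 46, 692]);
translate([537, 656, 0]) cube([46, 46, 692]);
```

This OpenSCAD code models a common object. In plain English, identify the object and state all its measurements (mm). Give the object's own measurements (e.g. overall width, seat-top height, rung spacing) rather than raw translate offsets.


A table: top 619 mm (x) × 738 mm (y), 33 mm thick, upper face at z = 725 mm, on four 46×46 mm square legs, each inset 36 mm from the nearest pair of top edges from z = 0 to the bottom of the top.


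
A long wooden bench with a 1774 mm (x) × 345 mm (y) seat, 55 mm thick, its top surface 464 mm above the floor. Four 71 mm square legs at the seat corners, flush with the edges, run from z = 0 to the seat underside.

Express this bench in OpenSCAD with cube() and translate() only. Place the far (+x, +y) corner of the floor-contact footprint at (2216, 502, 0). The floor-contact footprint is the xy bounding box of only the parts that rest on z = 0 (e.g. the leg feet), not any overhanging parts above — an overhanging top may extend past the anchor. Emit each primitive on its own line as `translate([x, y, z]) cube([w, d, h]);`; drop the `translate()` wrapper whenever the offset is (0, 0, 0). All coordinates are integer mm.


translate([442, 157, 409]) cube([1774, 345, 55]);
translate([442, 157, 0]) cube([71, 71, 409]);
translate([442, 431, 0]) cube([71, 71, 409]);
translate([2145, 157, 0]) cube([71, 71, 409]);
translate([2145, 431, 0]) cube([71, 71, 409]);


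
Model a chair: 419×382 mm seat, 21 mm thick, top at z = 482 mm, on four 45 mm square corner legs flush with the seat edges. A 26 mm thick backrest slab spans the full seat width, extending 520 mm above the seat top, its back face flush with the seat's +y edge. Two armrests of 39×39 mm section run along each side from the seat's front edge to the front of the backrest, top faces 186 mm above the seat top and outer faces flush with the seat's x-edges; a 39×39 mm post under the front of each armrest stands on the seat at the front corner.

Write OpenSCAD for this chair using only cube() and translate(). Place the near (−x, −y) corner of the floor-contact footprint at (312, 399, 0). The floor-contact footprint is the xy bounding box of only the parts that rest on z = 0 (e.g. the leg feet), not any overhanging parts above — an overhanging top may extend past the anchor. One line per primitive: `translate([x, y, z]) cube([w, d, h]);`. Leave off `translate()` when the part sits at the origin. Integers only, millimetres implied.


// leg_h = 482 - 21 = 461
// arm post h = 186 - 39 = 147
translate([312, 399, 461]) cube([419, 382, 21]);
translate([312, 399, 0]) cube([45, 45, 461]);
translate([686, 399, 0]) cube([45, 45, 461]);
translate([312, 736, 0]) cube([45, 45, 461]);
translate([686, 736, 0]) cube([45, 45, 461]);
translate([312, 755, 482]) cube([419, 26, 520]);
translate([312, 399, 629]) cube([39, 356, 39]);
translate([692, 399, 629]) cube([39, 356, 39]);
translate([312, 399, 482]) cube([39, 39, 147]);
translate([692, 399, 482]) cube([39, 39, 147]);


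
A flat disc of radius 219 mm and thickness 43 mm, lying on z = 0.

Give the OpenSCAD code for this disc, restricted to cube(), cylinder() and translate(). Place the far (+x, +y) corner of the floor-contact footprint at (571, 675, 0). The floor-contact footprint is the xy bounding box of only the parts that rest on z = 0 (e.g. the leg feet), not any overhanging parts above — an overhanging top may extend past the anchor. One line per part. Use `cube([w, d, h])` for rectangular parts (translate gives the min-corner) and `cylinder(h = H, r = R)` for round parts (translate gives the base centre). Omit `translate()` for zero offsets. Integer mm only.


translate([352, 456, 0]) cylinder(h = 43, r = 219);


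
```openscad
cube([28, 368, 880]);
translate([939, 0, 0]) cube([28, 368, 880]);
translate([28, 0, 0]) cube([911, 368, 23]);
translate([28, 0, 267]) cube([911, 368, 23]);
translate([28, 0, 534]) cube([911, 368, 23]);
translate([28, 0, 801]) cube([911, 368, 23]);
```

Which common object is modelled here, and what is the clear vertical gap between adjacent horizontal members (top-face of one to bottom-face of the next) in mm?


A bookshelf. The clear shelf gap is 244 mm.

Two tall side panels with 4 horizontal boards between them — a bookshelf. The first two shelf undersides are at z = 0 and z = 267; with shelf thickness 23, the clear gap is 267 − 0 − 23 = 244 mm.


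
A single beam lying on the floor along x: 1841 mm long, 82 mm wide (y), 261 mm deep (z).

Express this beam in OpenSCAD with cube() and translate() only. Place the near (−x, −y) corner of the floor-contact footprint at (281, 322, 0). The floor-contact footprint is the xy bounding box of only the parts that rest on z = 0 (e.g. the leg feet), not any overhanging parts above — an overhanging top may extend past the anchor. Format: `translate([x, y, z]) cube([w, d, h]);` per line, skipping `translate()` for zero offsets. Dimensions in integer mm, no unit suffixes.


translate([281, 322, 0]) cube([1841, 82, 261]);


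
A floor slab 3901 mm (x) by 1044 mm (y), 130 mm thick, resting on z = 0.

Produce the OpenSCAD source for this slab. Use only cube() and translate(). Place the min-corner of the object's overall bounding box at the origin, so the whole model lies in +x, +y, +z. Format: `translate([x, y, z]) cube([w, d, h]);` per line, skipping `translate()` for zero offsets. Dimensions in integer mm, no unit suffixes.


cube([3901, 1044, 130]);


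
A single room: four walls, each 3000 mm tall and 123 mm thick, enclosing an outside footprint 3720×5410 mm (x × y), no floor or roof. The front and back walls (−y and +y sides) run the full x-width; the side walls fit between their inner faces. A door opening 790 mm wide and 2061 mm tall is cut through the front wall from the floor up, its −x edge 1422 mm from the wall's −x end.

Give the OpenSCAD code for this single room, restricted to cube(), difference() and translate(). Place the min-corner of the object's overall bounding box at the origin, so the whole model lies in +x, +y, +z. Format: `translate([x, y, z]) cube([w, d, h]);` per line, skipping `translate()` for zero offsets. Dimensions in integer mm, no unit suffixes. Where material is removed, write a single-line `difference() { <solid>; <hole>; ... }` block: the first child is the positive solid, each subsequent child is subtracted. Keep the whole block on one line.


difference() { cube([3720, 123, 3000]); translate([1422, 0, 0]) cube([790, 123, 2061]); }
translate([0, 5287, 0]) cube([3720, 123, 3000]);
translate([0, 123, 0]) cube([123, 5164, 3000]);
translate([3597, 123, 0]) cube([123, 5164, 3000]);


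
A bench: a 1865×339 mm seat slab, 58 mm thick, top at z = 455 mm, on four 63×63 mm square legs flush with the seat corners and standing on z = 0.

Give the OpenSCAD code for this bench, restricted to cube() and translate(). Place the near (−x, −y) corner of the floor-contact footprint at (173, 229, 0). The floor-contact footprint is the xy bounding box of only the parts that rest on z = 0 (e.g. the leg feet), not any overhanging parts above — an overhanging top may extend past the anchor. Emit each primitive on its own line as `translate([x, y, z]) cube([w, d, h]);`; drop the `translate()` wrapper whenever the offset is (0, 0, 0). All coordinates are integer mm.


translate([173, 229, 397]) cube([1865, 339, 58]);
translate([173, 229, 0]) cube([63, 63, 397]);
translate([173, 505, 0]) cube([63, 63, 397]);
translate([1975, 229, 0]) cube([63, 63, 397]);
translate([1975, 505, 0]) cube([63, 63, 397]);


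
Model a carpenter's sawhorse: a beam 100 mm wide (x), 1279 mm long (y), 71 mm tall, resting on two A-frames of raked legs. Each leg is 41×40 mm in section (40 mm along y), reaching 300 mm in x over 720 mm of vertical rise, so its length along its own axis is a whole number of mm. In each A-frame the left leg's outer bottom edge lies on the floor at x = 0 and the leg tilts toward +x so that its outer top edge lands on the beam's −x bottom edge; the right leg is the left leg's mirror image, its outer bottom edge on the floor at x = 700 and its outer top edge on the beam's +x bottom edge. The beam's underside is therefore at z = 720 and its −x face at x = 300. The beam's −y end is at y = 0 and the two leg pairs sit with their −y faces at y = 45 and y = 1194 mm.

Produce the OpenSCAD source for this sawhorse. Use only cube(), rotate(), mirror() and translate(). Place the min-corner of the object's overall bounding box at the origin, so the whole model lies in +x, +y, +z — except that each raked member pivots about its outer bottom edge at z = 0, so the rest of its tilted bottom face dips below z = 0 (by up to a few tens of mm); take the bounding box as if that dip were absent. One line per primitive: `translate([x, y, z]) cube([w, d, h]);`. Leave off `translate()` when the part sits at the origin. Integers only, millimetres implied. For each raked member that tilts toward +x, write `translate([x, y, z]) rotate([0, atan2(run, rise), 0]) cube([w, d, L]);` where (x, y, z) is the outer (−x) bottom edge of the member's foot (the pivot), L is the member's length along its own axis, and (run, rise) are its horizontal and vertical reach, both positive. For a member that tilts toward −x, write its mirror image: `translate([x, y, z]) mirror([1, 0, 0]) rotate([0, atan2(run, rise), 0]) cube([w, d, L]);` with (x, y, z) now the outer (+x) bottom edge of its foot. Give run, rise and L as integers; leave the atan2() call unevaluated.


translate([300, 0, 720]) cube([100, 1279, 71]);
translate([0, 45, 0]) rotate([0, atan2(300, 720), 0]) cube([41, 40, 780]);
translate([700, 45, 0]) mirror([1, 0, 0]) rotate([0, atan2(300, 720), 0]) cube([41, 40, 780]);
translate([0, 1194, 0]) rotate([0, atan2(300, 720), 0]) cube([41, 40, 780]);
translate([700, 1194, 0]) mirror([1, 0, 0]) rotate([0, atan2(300, 720), 0]) cube([41, 40, 780]);


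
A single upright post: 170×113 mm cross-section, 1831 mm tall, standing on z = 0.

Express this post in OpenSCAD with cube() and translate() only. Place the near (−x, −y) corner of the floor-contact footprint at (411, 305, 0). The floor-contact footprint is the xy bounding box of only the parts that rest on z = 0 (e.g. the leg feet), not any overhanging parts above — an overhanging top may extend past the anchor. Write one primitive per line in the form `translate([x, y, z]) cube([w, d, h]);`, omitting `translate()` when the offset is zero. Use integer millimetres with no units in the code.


translate([411, 305, 0]) cube([170, 113, 1831]);


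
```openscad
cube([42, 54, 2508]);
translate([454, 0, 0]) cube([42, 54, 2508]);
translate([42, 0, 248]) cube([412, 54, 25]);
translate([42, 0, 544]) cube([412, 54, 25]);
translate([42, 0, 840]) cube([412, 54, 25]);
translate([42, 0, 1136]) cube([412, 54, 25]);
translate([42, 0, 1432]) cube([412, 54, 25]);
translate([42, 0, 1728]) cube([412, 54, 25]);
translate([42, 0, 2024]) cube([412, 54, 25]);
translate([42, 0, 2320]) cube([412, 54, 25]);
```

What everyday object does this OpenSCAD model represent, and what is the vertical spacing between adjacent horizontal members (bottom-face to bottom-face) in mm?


A ladder. The rung spacing is 296 mm.

Two tall 42×54 posts with 8 short bars between them — a ladder. Adjacent rungs sit at z = 248 and z = 544, so the spacing is 544 − 248 = 296 mm.


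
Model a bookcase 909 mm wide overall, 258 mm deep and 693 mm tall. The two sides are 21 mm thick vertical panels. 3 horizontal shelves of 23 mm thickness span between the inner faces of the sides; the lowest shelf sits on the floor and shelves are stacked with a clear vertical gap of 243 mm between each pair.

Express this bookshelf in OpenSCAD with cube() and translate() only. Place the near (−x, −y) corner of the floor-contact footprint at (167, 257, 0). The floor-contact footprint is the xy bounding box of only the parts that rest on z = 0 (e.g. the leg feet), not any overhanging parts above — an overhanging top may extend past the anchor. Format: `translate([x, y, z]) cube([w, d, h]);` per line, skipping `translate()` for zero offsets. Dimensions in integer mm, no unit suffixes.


translate([167, 257, 0]) cube([21, 258, 693]);
translate([1055, 257, 0]) cube([21, 258, 693]);
translate([188, 257, 0]) cube([867, 258, 23]);
translate([188, 257, 266]) cube([867, 258, 23]);
translate([188, 257, 532]) cube([867, 258, 23]);


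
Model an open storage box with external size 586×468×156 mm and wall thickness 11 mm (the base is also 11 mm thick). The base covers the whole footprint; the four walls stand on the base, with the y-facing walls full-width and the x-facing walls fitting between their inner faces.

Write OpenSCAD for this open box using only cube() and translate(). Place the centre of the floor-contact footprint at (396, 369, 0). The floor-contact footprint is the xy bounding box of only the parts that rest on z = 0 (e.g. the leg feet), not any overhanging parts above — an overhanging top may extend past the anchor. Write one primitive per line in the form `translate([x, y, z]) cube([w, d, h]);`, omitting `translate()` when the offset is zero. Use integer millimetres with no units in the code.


translate([103, 135, 0]) cube([586, 468, 11]);
translate([103, 135, 11]) cube([586, 11, 145]);
translate([103, 592, 11]) cube([586, 11, 145]);
translate([103, 146, 11]) cube([11, 446, 145]);
translate([678, 146, 11]) cube([11, 446, 145]);


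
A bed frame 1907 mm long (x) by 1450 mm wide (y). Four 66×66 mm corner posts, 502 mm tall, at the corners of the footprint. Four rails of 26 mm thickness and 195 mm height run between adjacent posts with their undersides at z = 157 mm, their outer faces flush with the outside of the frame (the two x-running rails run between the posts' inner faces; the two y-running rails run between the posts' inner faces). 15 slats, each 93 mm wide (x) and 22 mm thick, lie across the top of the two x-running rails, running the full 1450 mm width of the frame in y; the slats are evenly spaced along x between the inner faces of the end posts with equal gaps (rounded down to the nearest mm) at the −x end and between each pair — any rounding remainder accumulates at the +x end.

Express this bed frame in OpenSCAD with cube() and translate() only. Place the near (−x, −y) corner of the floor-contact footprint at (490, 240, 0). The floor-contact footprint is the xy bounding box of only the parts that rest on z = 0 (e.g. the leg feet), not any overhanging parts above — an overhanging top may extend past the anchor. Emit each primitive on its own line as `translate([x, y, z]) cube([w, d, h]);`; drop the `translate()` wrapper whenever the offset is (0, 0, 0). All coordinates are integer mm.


translate([490, 240, 0]) cube([66, 66, 502]);
translate([490, 1624, 0]) cube([66, 66, 502]);
translate([2331, 240, 0]) cube([66, 66, 502]);
translate([2331, 1624, 0]) cube([66, 66, 502]);
translate([556, 240, 157]) cube([1775, 26, 195]);
translate([556, 1664, 157]) cube([1775, 26, 195]);
translate([490, 306, 157]) cube([26, 1318, 195]);
translate([2371, 306, 157]) cube([26, 1318, 195]);
translate([579, 240, 352]) cube([93, 1450, 22]);
translate([695, 240, 352]) cube([93, 1450, 22]);
translate([811, 240, 352]) cube([93, 1450, 22]);
translate([927, 240, 352]) cube([93, 1450, 22]);
translate([1043, 240, 352]) cube([93, 1450, 22]);
translate([1159, 240, 352]) cube([93, 1450, 22]);
translate([1275, 240, 352]) cube([93, 1450, 22]);
translate([1391, 240, 352]) cube([93, 1450, 22]);
translate([1507, 240, 352]) cube([93, 1450, 22]);
translate([1623, 240, 352]) cube([93, 1450, 22]);
translate([1739, 240, 352]) cube([93, 1450, 22]);
translate([1855, 240, 352]) cube([93, 1450, 22]);
translate([1971, 240, 352]) cube([93, 1450, 22]);
translate([2087, 240, 352]) cube([93, 1450, 22]);
translate([2203, 240, 352]) cube([93, 1450, 22]);


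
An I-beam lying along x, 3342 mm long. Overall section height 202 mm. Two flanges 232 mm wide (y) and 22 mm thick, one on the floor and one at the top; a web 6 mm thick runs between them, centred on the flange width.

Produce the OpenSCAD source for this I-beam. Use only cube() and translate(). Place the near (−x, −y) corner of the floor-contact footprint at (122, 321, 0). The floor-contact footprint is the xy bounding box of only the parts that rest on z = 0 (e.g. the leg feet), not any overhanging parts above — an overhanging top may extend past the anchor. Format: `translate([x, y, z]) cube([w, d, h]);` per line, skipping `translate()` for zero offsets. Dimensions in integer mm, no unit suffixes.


translate([122, 321, 0]) cube([3342, 232, 22]);
translate([122, 434, 22]) cube([3342, 6, 158]);
translate([122, 321, 180]) cube([3342, 232, 22]);


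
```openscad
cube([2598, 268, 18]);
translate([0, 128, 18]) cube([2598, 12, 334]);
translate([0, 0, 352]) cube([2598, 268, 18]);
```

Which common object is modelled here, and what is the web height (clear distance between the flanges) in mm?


An I-beam. The web height is 334 mm.

Two wide flanges with a thin centred web — an I-beam. Overall 370 mm minus two 18 mm flanges gives a web of 370 − 2·18 = 334 mm.


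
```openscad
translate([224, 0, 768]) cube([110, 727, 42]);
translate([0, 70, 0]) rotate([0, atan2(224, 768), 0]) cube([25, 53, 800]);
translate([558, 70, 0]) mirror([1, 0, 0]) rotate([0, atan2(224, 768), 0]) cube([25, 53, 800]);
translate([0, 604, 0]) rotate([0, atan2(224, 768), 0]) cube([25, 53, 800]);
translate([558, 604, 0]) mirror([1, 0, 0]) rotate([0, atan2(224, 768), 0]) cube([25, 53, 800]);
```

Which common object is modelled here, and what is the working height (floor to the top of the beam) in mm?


A sawhorse. The overall height is 810 mm.

A beam across two mirrored pairs of raked legs — a sawhorse. The beam's underside is at z = 768 (matching the legs' vertical rise in atan2(224, 768)) and the beam is 42 mm tall, so its top is at 768 + 42 = 810 mm. The raked legs top out at the beam's underside, so that is the highest point.


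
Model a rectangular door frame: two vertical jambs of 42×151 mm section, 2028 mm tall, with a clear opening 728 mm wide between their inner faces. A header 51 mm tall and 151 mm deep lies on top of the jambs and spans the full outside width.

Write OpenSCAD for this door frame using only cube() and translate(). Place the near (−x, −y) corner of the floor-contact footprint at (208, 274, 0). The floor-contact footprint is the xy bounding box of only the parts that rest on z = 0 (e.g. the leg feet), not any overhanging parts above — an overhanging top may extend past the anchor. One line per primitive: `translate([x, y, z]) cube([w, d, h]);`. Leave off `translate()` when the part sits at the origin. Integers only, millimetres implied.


translate([208, 274, 0]) cube([42, 151, 2028]);
translate([978, 274, 0]) cube([42, 151, 2028]);
translate([208, 274, 2028]) cube([812, 151, 51]);


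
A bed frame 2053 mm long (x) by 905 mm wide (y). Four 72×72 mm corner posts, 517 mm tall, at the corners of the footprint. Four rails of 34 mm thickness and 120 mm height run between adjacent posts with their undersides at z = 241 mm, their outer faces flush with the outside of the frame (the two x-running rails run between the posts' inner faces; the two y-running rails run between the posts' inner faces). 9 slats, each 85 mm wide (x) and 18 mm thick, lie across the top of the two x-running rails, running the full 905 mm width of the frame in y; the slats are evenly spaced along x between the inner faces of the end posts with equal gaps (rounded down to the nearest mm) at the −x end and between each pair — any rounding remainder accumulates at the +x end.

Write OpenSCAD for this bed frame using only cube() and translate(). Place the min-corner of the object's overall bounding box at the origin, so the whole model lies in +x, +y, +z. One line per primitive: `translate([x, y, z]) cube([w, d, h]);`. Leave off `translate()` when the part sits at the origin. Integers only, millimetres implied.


cube([72, 72, 517]);
translate([0, 833, 0]) cube([72, 72, 517]);
translate([1981, 0, 0]) cube([72, 72, 517]);
translate([1981, 833, 0]) cube([72, 72, 517]);
translate([72, 0, 241]) cube([1909, 34, 120]);
translate([72, 871, 241]) cube([1909, 34, 120]);
translate([0, 72, 241]) cube([34, 761, 120]);
translate([2019, 72, 241]) cube([34, 761, 120]);
translate([186, 0, 361]) cube([85, 905, 18]);
translate([385, 0, 361]) cube([85, 905, 18]);
translate([584, 0, 361]) cube([85, 905, 18]);
translate([783, 0, 361]) cube([85, 905, 18]);
translate([982, 0, 361]) cube([85, 905, 18]);
translate([1181, 0, 361]) cube([85, 905, 18]);
translate([1380, 0, 361]) cube([85, 905, 18]);
translate([1579, 0, 361]) cube([85, 905, 18]);
translate([1778, 0, 361]) cube([85, 905, 18]);


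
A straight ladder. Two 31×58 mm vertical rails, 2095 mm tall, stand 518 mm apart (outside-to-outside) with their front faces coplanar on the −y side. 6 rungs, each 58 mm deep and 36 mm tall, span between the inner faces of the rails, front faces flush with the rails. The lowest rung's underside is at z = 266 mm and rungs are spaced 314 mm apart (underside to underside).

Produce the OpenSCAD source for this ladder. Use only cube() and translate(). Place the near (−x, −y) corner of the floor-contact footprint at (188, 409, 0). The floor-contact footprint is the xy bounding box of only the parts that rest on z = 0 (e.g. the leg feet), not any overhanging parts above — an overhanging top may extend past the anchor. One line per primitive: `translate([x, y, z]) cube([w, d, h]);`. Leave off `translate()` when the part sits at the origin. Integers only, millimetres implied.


translate([188, 409, 0]) cube([31, 58, 2095]);
translate([675, 409, 0]) cube([31, 58, 2095]);
translate([219, 409, 266]) cube([456, 58, 36]);
translate([219, 409, 580]) cube([456, 58, 36]);
translate([219, 409, 894]) cube([456, 58, 36]);
translate([219, 409, 1208]) cube([456, 58, 36]);
translate([219, 409, 1522]) cube([456, 58, 36]);
translate([219, 409, 1836]) cube([456, 58, 36]);


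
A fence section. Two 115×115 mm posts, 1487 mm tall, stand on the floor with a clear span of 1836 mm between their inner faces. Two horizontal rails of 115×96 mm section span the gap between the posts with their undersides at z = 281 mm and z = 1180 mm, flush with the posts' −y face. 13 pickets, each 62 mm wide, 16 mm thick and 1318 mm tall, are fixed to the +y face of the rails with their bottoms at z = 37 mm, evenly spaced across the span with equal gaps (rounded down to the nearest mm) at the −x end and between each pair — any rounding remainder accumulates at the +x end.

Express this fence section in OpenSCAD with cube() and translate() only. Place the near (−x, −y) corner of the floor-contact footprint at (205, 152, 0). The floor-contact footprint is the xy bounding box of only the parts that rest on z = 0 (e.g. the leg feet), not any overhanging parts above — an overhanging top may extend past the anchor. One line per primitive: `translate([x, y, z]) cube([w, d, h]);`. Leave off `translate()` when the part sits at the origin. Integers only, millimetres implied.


translate([205, 152, 0]) cube([115, 115, 1487]);
translate([2156, 152, 0]) cube([115, 115, 1487]);
translate([320, 152, 281]) cube([1836, 115, 96]);
translate([320, 152, 1180]) cube([1836, 115, 96]);
translate([393, 267, 37]) cube([62, 16, 1318]);
translate([528, 267, 37]) cube([62, 16, 1318]);
translate([663, 267, 37]) cube([62, 16, 1318]);
translate([798, 267, 37]) cube([62, 16, 1318]);
translate([933, 267, 37]) cube([62, 16, 1318]);
translate([1068, 267, 37]) cube([62, 16, 1318]);
translate([1203, 267, 37]) cube([62, 16, 1318]);
translate([1338, 267, 37]) cube([62, 16, 1318]);
translate([1473, 267, 37]) cube([62, 16, 1318]);
translate([1608, 267, 37]) cube([62, 16, 1318]);
translate([1743, 267, 37]) cube([62, 16, 1318]);
translate([1878, 267, 37]) cube([62, 16, 1318]);
translate([2013, 267, 37]) cube([62, 16, 1318]);


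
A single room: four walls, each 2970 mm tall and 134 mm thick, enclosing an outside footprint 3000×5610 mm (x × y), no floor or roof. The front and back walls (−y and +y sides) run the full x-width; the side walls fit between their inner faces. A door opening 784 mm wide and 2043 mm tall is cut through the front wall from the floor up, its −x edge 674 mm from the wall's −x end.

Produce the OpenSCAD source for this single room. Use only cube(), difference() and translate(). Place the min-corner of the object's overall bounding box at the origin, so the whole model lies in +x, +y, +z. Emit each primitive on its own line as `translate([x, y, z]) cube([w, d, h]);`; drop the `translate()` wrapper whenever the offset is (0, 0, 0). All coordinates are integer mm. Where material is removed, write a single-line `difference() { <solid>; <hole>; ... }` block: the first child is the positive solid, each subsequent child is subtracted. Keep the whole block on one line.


difference() { cube([3000, 134, 2970]); translate([674, 0, 0]) cube([784, 134, 2043]); }
translate([0, 5476, 0]) cube([3000, 134, 2970]);
translate([0, 134, 0]) cube([134, 5342, 2970]);
translate([2866, 134, 0]) cube([134, 5342, 2970]);
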